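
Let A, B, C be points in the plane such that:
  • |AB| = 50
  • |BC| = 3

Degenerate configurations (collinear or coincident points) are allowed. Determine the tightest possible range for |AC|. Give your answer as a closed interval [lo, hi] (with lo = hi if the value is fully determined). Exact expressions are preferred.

|AC| ∈ [47, 53]  (≈ [47.0000, 53.0000])

|AB| ∈ {50}
|BC| ∈ {3}
|AC| ∈ [47, 53]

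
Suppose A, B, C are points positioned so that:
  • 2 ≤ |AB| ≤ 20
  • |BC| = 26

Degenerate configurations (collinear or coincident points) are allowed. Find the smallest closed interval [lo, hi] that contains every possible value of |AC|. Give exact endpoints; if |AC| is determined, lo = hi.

|AB| ∈ [2, 20]
|BC| ∈ {26}
|AC| ∈ [6, 46]

|AC| ∈ [6, 46]  (≈ [6.0000, 46.0000])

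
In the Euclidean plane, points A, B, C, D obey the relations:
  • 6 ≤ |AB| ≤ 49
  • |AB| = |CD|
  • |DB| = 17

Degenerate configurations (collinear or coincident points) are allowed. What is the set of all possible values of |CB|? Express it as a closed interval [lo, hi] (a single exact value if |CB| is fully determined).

|AB| ∈ [6, 49]
|BD| ∈ {17}
|CD| ∈ [6, 49]
|AD| ∈ [0, 66]
|BC| ∈ [0, 66]
|AC| ∈ [0, 115]

|CB| ∈ [0, 66]  (≈ [0.0000, 66.0000])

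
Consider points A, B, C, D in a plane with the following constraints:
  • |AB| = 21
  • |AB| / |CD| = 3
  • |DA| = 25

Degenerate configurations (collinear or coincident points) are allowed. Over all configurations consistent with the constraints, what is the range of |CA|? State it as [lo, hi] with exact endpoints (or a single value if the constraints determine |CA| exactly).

|AB| ∈ {21}
|AD| ∈ {25}
|CD| ∈ {7}
|BD| ∈ [4, 46]
|AC| ∈ [18, 32]
|BC| ∈ [0, 53]

|CA| ∈ [18, 32]  (≈ [18.0000, 32.0000])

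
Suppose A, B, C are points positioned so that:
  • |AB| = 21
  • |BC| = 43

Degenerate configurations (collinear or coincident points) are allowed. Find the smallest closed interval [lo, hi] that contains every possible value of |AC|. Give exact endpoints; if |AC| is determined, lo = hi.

|AC| ∈ [22, 64]  (≈ [22.0000, 64.0000])

|AB| ∈ {21}
|BC| ∈ {43}
|AC| ∈ [22, 64]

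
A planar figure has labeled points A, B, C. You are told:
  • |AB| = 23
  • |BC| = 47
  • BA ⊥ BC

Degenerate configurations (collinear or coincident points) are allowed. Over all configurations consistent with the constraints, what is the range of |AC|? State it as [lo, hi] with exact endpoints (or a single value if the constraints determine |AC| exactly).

|AC| = 37·√(2)  (≈ 52.3259)

|AB| ∈ {23}
|BC| ∈ {47}
|AC| ∈ {37·√(2)}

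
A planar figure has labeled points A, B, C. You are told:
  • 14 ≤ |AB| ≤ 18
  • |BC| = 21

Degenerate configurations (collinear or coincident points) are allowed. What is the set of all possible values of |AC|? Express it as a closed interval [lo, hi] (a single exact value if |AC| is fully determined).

|AB| ∈ [14, 18]
|BC| ∈ {21}
|AC| ∈ [3, 39]

|AC| ∈ [3, 39]  (≈ [3.0000, 39.0000])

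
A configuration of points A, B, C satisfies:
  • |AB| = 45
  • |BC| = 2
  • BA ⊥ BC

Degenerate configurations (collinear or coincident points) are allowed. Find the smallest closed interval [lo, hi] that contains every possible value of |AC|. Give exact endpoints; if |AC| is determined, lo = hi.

|AC| = √(2029)  (≈ 45.0444)

|AB| ∈ {45}
|BC| ∈ {2}
|AC| ∈ {√(2029)}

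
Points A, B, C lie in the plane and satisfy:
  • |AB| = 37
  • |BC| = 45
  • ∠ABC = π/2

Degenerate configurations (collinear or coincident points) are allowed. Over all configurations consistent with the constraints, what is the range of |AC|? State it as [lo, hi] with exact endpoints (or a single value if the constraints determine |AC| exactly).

|AC| = √(3394)  (≈ 58.2580)

|AB| ∈ {37}
|BC| ∈ {45}
|AC| ∈ {√(3394)}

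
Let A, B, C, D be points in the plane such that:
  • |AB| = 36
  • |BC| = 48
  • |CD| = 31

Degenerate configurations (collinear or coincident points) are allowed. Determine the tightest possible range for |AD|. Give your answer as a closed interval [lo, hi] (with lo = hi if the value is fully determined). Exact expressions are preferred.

|AD| ∈ [0, 115]  (≈ [0.0000, 115.0000])

|AB| ∈ {36}
|BC| ∈ {48}
|CD| ∈ {31}
|AC| ∈ [12, 84]
|BD| ∈ [17, 79]
|AD| ∈ [0, 115]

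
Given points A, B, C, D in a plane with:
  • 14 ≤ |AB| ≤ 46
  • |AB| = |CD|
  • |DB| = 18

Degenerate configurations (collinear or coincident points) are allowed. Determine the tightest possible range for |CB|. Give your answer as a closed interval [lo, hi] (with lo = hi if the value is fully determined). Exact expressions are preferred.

|AB| ∈ [14, 46]
|BD| ∈ {18}
|CD| ∈ [14, 46]
|AD| ∈ [0, 64]
|BC| ∈ [0, 64]
|AC| ∈ [0, 110]

|CB| ∈ [0, 64]  (≈ [0.0000, 64.0000])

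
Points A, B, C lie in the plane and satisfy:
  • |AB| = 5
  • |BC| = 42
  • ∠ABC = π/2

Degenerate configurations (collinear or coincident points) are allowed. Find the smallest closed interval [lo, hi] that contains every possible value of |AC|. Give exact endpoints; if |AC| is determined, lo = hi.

|AC| = √(1789)  (≈ 42.2966)

|AB| ∈ {5}
|BC| ∈ {42}
|AC| ∈ {√(1789)}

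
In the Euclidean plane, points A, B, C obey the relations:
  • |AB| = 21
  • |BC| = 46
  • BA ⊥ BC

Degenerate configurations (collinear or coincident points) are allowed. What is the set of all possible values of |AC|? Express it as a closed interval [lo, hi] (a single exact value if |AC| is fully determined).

|AC| = √(2557)  (≈ 50.5668)

|AB| ∈ {21}
|BC| ∈ {46}
|AC| ∈ {√(2557)}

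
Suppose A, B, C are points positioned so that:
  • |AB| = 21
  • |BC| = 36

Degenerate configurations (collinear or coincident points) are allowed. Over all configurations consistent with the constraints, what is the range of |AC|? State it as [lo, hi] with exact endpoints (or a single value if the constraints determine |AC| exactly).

|AC| ∈ [15, 57]  (≈ [15.0000, 57.0000])

|AB| ∈ {21}
|BC| ∈ {36}
|AC| ∈ [15, 57]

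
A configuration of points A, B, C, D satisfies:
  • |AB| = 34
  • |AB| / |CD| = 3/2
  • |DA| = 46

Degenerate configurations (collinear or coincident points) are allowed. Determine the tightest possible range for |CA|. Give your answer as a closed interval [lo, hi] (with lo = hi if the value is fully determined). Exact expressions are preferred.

|CA| ∈ [70/3, 206/3]  (≈ [23.3333, 68.6667])

|AB| ∈ {34}
|AD| ∈ {46}
|CD| ∈ {68/3}
|BD| ∈ [12, 80]
|AC| ∈ [70/3, 206/3]
|BC| ∈ [0, 308/3]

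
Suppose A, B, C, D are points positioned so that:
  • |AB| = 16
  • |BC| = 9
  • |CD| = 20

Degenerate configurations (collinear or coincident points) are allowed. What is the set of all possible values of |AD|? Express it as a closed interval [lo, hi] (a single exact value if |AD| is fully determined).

|AD| ∈ [0, 45]  (≈ [0.0000, 45.0000])

|AB| ∈ {16}
|BC| ∈ {9}
|CD| ∈ {20}
|AC| ∈ [7, 25]
|BD| ∈ [11, 29]
|AD| ∈ [0, 45]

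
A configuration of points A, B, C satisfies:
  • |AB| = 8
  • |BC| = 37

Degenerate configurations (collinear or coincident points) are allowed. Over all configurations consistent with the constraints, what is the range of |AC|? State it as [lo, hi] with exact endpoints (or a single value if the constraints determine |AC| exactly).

|AC| ∈ [29, 45]  (≈ [29.0000, 45.0000])

|AB| ∈ {8}
|BC| ∈ {37}
|AC| ∈ [29, 45]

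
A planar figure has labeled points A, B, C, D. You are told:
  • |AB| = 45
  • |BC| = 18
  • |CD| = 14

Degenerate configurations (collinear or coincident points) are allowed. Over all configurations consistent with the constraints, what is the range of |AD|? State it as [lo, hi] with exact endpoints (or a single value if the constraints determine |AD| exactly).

|AD| ∈ [13, 77]  (≈ [13.0000, 77.0000])

|AB| ∈ {45}
|BC| ∈ {18}
|CD| ∈ {14}
|AC| ∈ [27, 63]
|BD| ∈ [4, 32]
|AD| ∈ [13, 77]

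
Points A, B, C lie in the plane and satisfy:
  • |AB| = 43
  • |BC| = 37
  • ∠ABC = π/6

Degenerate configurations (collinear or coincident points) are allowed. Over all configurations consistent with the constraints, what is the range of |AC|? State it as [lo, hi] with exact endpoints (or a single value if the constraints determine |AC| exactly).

|AC| = √(3218 - 1591·√(3))  (≈ 21.5013)

|AB| ∈ {43}
|BC| ∈ {37}
|AC| ∈ {√(3218 - 1591·√(3))}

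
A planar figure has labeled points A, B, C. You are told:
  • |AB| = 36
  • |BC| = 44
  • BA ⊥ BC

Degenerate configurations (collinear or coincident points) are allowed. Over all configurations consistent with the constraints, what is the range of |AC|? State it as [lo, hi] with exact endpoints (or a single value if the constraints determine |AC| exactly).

|AB| ∈ {36}
|BC| ∈ {44}
|AC| ∈ {4·√(202)}

|AC| = 4·√(202)  (≈ 56.8507)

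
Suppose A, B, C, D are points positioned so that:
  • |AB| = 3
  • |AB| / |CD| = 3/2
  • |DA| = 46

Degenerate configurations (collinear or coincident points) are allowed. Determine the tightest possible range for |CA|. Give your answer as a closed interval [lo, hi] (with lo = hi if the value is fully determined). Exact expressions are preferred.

|AB| ∈ {3}
|AD| ∈ {46}
|CD| ∈ {2}
|BD| ∈ [43, 49]
|AC| ∈ [44, 48]
|BC| ∈ [41, 51]

|CA| ∈ [44, 48]  (≈ [44.0000, 48.0000])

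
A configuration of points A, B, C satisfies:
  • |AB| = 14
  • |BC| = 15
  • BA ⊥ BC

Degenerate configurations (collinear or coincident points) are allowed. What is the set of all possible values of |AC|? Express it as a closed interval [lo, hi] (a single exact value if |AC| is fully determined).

|AB| ∈ {14}
|BC| ∈ {15}
|AC| ∈ {√(421)}

|AC| = √(421)  (≈ 20.5183)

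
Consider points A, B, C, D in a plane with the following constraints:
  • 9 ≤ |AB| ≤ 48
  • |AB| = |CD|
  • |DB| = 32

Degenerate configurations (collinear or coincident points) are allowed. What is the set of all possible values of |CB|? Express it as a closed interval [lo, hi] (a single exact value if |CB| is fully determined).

|AB| ∈ [9, 48]
|BD| ∈ {32}
|CD| ∈ [9, 48]
|AD| ∈ [0, 80]
|BC| ∈ [0, 80]
|AC| ∈ [0, 128]

|CB| ∈ [0, 80]  (≈ [0.0000, 80.0000])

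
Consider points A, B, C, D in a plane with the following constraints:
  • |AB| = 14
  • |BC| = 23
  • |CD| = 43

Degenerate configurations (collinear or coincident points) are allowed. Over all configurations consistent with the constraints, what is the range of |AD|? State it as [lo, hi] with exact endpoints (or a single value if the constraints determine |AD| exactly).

|AB| ∈ {14}
|BC| ∈ {23}
|CD| ∈ {43}
|AC| ∈ [9, 37]
|BD| ∈ [20, 66]
|AD| ∈ [6, 80]

|AD| ∈ [6, 80]  (≈ [6.0000, 80.0000])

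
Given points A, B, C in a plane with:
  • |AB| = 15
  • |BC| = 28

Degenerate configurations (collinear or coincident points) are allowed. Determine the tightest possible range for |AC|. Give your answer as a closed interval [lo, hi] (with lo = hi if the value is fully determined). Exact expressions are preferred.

|AC| ∈ [13, 43]  (≈ [13.0000, 43.0000])

|AB| ∈ {15}
|BC| ∈ {28}
|AC| ∈ [13, 43]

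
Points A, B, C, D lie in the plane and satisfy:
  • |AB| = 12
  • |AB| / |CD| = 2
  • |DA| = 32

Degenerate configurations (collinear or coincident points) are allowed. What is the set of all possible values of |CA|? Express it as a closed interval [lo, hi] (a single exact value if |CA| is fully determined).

|AB| ∈ {12}
|AD| ∈ {32}
|CD| ∈ {6}
|BD| ∈ [20, 44]
|AC| ∈ [26, 38]
|BC| ∈ [14, 50]

|CA| ∈ [26, 38]  (≈ [26.0000, 38.0000])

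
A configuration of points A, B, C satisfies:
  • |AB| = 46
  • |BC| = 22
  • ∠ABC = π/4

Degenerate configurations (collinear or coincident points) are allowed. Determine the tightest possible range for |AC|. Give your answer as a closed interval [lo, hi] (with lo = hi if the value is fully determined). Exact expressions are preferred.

|AC| = 2·√(650 - 253·√(2))  (≈ 34.1879)

|AB| ∈ {46}
|BC| ∈ {22}
|AC| ∈ {2·√(650 - 253·√(2))}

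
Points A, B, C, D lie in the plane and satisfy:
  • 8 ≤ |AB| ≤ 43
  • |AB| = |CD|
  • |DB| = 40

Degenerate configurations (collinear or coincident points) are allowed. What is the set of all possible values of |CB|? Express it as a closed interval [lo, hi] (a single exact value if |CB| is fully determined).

|CB| ∈ [0, 83]  (≈ [0.0000, 83.0000])

|AB| ∈ [8, 43]
|BD| ∈ {40}
|CD| ∈ [8, 43]
|AD| ∈ [0, 83]
|BC| ∈ [0, 83]
|AC| ∈ [0, 126]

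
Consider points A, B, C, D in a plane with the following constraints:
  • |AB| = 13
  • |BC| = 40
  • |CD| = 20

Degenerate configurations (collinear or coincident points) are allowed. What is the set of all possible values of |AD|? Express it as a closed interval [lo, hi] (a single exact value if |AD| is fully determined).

|AD| ∈ [7, 73]  (≈ [7.0000, 73.0000])

|AB| ∈ {13}
|BC| ∈ {40}
|CD| ∈ {20}
|AC| ∈ [27, 53]
|BD| ∈ [20, 60]
|AD| ∈ [7, 73]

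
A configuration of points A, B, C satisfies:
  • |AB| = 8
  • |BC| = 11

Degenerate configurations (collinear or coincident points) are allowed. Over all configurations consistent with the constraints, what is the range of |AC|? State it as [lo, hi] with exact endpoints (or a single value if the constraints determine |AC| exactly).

|AB| ∈ {8}
|BC| ∈ {11}
|AC| ∈ [3, 19]

|AC| ∈ [3, 19]  (≈ [3.0000, 19.0000])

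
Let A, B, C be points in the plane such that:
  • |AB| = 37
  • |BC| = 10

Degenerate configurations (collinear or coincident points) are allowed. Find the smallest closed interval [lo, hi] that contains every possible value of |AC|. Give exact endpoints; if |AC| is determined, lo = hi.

|AC| ∈ [27, 47]  (≈ [27.0000, 47.0000])

|AB| ∈ {37}
|BC| ∈ {10}
|AC| ∈ [27, 47]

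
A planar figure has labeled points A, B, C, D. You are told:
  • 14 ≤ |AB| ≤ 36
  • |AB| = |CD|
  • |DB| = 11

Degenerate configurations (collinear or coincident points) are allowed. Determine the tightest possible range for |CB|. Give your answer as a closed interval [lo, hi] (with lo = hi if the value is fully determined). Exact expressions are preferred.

|AB| ∈ [14, 36]
|BD| ∈ {11}
|CD| ∈ [14, 36]
|AD| ∈ [3, 47]
|BC| ∈ [3, 47]
|AC| ∈ [0, 83]

|CB| ∈ [3, 47]  (≈ [3.0000, 47.0000])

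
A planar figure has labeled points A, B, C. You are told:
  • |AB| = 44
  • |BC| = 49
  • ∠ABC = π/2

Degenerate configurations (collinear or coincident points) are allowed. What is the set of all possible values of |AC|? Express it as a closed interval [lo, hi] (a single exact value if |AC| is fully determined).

|AC| = √(4337)  (≈ 65.8559)

|AB| ∈ {44}
|BC| ∈ {49}
|AC| ∈ {√(4337)}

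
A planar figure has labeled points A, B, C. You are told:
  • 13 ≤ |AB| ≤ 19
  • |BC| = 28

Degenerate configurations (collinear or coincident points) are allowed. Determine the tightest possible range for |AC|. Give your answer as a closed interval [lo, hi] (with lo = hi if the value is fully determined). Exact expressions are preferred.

|AC| ∈ [9, 47]  (≈ [9.0000, 47.0000])

|AB| ∈ [13, 19]
|BC| ∈ {28}
|AC| ∈ [9, 47]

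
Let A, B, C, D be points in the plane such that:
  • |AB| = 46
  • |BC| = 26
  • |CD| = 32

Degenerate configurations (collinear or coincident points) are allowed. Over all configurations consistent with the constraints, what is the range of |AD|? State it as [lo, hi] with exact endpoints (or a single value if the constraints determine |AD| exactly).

|AD| ∈ [0, 104]  (≈ [0.0000, 104.0000])

|AB| ∈ {46}
|BC| ∈ {26}
|CD| ∈ {32}
|AC| ∈ [20, 72]
|BD| ∈ [6, 58]
|AD| ∈ [0, 104]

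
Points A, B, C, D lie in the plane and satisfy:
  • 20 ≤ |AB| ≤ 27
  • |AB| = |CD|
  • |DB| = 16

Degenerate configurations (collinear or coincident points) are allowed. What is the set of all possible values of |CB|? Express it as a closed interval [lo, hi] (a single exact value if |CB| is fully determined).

|AB| ∈ [20, 27]
|BD| ∈ {16}
|CD| ∈ [20, 27]
|AD| ∈ [4, 43]
|BC| ∈ [4, 43]
|AC| ∈ [0, 70]

|CB| ∈ [4, 43]  (≈ [4.0000, 43.0000])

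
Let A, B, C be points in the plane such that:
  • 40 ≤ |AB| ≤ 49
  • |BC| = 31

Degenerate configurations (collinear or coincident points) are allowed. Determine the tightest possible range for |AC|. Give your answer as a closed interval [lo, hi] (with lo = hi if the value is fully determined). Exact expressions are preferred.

|AB| ∈ [40, 49]
|BC| ∈ {31}
|AC| ∈ [9, 80]

|AC| ∈ [9, 80]  (≈ [9.0000, 80.0000])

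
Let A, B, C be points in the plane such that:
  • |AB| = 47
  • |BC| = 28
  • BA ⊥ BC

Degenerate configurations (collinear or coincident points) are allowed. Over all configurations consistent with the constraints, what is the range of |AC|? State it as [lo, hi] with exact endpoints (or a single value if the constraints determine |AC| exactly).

|AB| ∈ {47}
|BC| ∈ {28}
|AC| ∈ {√(2993)}

|AC| = √(2993)  (≈ 54.7083)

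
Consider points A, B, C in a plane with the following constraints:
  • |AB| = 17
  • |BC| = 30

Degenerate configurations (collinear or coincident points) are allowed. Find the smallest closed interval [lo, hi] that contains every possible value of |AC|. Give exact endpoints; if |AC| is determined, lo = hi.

|AC| ∈ [13, 47]  (≈ [13.0000, 47.0000])

|AB| ∈ {17}
|BC| ∈ {30}
|AC| ∈ [13, 47]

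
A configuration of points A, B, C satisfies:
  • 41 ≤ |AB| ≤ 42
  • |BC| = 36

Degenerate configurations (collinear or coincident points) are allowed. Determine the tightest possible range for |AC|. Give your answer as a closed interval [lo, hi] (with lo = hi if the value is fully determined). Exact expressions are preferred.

|AC| ∈ [5, 78]  (≈ [5.0000, 78.0000])

|AB| ∈ [41, 42]
|BC| ∈ {36}
|AC| ∈ [5, 78]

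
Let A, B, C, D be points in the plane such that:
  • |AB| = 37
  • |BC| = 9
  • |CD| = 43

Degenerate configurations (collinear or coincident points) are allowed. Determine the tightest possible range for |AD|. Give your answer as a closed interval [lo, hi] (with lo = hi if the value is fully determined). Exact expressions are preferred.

|AD| ∈ [0, 89]  (≈ [0.0000, 89.0000])

|AB| ∈ {37}
|BC| ∈ {9}
|CD| ∈ {43}
|AC| ∈ [28, 46]
|BD| ∈ [34, 52]
|AD| ∈ [0, 89]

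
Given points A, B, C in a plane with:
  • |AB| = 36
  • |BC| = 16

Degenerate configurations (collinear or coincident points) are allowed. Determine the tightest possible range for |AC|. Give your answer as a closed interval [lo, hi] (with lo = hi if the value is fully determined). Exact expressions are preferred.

|AB| ∈ {36}
|BC| ∈ {16}
|AC| ∈ [20, 52]

|AC| ∈ [20, 52]  (≈ [20.0000, 52.0000])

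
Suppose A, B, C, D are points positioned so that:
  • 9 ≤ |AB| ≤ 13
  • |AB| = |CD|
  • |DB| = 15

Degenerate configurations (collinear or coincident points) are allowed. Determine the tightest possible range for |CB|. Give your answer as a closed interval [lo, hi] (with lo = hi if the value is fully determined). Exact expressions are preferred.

|CB| ∈ [2, 28]  (≈ [2.0000, 28.0000])

|AB| ∈ [9, 13]
|BD| ∈ {15}
|CD| ∈ [9, 13]
|AD| ∈ [2, 28]
|BC| ∈ [2, 28]
|AC| ∈ [0, 41]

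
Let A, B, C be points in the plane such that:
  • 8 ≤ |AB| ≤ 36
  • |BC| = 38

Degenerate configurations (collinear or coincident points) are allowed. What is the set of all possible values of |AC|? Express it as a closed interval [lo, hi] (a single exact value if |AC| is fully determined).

|AB| ∈ [8, 36]
|BC| ∈ {38}
|AC| ∈ [2, 74]

|AC| ∈ [2, 74]  (≈ [2.0000, 74.0000])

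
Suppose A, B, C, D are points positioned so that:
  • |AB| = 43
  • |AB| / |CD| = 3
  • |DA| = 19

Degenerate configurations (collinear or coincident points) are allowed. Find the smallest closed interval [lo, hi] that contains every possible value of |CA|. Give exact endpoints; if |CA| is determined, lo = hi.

|AB| ∈ {43}
|AD| ∈ {19}
|CD| ∈ {43/3}
|BD| ∈ [24, 62]
|AC| ∈ [14/3, 100/3]
|BC| ∈ [29/3, 229/3]

|CA| ∈ [14/3, 100/3]  (≈ [4.6667, 33.3333])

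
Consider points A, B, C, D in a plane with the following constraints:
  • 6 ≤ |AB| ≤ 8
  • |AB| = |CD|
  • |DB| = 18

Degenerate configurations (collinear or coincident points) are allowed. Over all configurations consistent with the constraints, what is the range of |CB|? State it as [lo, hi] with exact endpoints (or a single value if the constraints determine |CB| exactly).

|CB| ∈ [10, 26]  (≈ [10.0000, 26.0000])

|AB| ∈ [6, 8]
|BD| ∈ {18}
|CD| ∈ [6, 8]
|AD| ∈ [10, 26]
|BC| ∈ [10, 26]
|AC| ∈ [2, 34]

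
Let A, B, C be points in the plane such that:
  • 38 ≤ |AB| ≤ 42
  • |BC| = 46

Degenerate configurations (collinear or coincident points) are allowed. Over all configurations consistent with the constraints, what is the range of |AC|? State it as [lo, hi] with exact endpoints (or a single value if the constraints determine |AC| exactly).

|AC| ∈ [4, 88]  (≈ [4.0000, 88.0000])

|AB| ∈ [38, 42]
|BC| ∈ {46}
|AC| ∈ [4, 88]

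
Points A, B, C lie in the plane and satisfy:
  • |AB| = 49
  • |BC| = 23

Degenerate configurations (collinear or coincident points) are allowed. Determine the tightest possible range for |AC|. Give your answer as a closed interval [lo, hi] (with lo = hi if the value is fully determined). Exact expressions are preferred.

|AC| ∈ [26, 72]  (≈ [26.0000, 72.0000])

|AB| ∈ {49}
|BC| ∈ {23}
|AC| ∈ [26, 72]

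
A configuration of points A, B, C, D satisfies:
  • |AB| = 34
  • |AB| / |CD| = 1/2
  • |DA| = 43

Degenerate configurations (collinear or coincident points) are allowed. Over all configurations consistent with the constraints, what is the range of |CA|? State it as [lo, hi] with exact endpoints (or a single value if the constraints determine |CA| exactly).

|AB| ∈ {34}
|AD| ∈ {43}
|CD| ∈ {68}
|BD| ∈ [9, 77]
|AC| ∈ [25, 111]
|BC| ∈ [0, 145]

|CA| ∈ [25, 111]  (≈ [25.0000, 111.0000])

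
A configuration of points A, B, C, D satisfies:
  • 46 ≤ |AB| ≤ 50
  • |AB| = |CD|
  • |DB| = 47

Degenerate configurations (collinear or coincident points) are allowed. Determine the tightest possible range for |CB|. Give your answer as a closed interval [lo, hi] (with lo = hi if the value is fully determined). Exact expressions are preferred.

|AB| ∈ [46, 50]
|BD| ∈ {47}
|CD| ∈ [46, 50]
|AD| ∈ [0, 97]
|BC| ∈ [0, 97]
|AC| ∈ [0, 147]

|CB| ∈ [0, 97]  (≈ [0.0000, 97.0000])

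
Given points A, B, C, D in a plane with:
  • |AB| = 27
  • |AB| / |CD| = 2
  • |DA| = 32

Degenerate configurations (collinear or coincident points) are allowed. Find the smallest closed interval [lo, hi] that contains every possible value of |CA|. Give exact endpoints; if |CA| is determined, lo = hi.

|CA| ∈ [37/2, 91/2]  (≈ [18.5000, 45.5000])

|AB| ∈ {27}
|AD| ∈ {32}
|CD| ∈ {27/2}
|BD| ∈ [5, 59]
|AC| ∈ [37/2, 91/2]
|BC| ∈ [0, 145/2]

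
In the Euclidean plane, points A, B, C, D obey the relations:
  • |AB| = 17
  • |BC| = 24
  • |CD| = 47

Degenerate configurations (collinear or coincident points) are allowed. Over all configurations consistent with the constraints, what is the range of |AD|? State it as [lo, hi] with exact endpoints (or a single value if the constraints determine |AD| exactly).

|AD| ∈ [6, 88]  (≈ [6.0000, 88.0000])

|AB| ∈ {17}
|BC| ∈ {24}
|CD| ∈ {47}
|AC| ∈ [7, 41]
|BD| ∈ [23, 71]
|AD| ∈ [6, 88]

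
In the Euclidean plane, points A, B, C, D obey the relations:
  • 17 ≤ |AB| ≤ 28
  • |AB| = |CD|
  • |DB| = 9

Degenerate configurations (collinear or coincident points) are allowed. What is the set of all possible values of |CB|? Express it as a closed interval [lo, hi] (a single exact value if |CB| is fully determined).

|CB| ∈ [8, 37]  (≈ [8.0000, 37.0000])

|AB| ∈ [17, 28]
|BD| ∈ {9}
|CD| ∈ [17, 28]
|AD| ∈ [8, 37]
|BC| ∈ [8, 37]
|AC| ∈ [0, 65]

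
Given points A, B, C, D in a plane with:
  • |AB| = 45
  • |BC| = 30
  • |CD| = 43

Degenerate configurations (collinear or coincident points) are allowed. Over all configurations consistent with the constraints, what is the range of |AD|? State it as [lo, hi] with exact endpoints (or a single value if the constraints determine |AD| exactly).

|AD| ∈ [0, 118]  (≈ [0.0000, 118.0000])

|AB| ∈ {45}
|BC| ∈ {30}
|CD| ∈ {43}
|AC| ∈ [15, 75]
|BD| ∈ [13, 73]
|AD| ∈ [0, 118]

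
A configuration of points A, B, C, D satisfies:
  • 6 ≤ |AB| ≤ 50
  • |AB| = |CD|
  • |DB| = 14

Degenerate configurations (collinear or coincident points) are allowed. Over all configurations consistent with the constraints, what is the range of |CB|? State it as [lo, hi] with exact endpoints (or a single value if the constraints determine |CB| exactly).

|AB| ∈ [6, 50]
|BD| ∈ {14}
|CD| ∈ [6, 50]
|AD| ∈ [0, 64]
|BC| ∈ [0, 64]
|AC| ∈ [0, 114]

|CB| ∈ [0, 64]  (≈ [0.0000, 64.0000])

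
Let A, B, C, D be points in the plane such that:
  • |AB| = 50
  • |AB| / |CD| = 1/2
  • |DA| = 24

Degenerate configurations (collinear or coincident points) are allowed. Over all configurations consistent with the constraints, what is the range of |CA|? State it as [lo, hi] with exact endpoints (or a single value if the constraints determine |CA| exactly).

|CA| ∈ [76, 124]  (≈ [76.0000, 124.0000])

|AB| ∈ {50}
|AD| ∈ {24}
|CD| ∈ {100}
|BD| ∈ [26, 74]
|AC| ∈ [76, 124]
|BC| ∈ [26, 174]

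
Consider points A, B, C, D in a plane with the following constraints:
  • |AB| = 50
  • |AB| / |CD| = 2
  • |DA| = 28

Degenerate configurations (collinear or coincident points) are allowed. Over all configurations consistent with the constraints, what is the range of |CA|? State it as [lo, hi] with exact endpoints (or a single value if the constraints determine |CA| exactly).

|AB| ∈ {50}
|AD| ∈ {28}
|CD| ∈ {25}
|BD| ∈ [22, 78]
|AC| ∈ [3, 53]
|BC| ∈ [0, 103]

|CA| ∈ [3, 53]  (≈ [3.0000, 53.0000])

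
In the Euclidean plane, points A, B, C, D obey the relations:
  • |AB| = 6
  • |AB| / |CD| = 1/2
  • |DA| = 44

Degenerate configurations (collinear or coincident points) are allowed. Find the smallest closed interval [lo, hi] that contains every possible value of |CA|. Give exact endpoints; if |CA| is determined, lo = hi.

|CA| ∈ [32, 56]  (≈ [32.0000, 56.0000])

|AB| ∈ {6}
|AD| ∈ {44}
|CD| ∈ {12}
|BD| ∈ [38, 50]
|AC| ∈ [32, 56]
|BC| ∈ [26, 62]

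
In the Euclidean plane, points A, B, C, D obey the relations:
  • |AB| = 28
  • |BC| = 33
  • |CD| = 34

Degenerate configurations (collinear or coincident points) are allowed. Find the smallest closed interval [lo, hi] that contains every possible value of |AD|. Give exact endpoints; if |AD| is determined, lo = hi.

|AD| ∈ [0, 95]  (≈ [0.0000, 95.0000])

|AB| ∈ {28}
|BC| ∈ {33}
|CD| ∈ {34}
|AC| ∈ [5, 61]
|BD| ∈ [1, 67]
|AD| ∈ [0, 95]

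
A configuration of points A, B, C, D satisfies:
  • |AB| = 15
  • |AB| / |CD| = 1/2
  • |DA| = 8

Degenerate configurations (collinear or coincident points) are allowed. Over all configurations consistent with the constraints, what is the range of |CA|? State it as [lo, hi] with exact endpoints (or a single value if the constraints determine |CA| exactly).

|AB| ∈ {15}
|AD| ∈ {8}
|CD| ∈ {30}
|BD| ∈ [7, 23]
|AC| ∈ [22, 38]
|BC| ∈ [7, 53]

|CA| ∈ [22, 38]  (≈ [22.0000, 38.0000])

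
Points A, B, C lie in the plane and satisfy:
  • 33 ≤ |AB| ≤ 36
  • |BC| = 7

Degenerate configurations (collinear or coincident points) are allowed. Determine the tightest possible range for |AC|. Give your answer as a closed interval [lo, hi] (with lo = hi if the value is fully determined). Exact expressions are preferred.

|AB| ∈ [33, 36]
|BC| ∈ {7}
|AC| ∈ [26, 43]

|AC| ∈ [26, 43]  (≈ [26.0000, 43.0000])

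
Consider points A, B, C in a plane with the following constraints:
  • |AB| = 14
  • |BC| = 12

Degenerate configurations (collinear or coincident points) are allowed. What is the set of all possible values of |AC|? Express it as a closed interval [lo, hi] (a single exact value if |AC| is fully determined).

|AB| ∈ {14}
|BC| ∈ {12}
|AC| ∈ [2, 26]

|AC| ∈ [2, 26]  (≈ [2.0000, 26.0000])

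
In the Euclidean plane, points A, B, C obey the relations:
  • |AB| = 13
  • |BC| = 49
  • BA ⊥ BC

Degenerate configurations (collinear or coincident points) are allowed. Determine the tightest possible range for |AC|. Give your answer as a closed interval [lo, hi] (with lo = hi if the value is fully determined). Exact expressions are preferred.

|AB| ∈ {13}
|BC| ∈ {49}
|AC| ∈ {√(2570)}

|AC| = √(2570)  (≈ 50.6952)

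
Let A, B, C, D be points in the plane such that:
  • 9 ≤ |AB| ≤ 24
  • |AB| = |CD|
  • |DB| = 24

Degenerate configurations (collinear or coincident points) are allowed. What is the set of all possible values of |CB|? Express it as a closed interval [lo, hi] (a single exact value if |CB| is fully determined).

|CB| ∈ [0, 48]  (≈ [0.0000, 48.0000])

|AB| ∈ [9, 24]
|BD| ∈ {24}
|CD| ∈ [9, 24]
|AD| ∈ [0, 48]
|BC| ∈ [0, 48]
|AC| ∈ [0, 72]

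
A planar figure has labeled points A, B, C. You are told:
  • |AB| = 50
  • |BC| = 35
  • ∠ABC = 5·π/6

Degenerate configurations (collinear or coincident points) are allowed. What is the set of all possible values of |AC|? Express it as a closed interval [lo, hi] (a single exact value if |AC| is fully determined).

|AB| ∈ {50}
|BC| ∈ {35}
|AC| ∈ {5·√(70·√(3) + 149)}

|AC| = 5·√(70·√(3) + 149)  (≈ 82.1954)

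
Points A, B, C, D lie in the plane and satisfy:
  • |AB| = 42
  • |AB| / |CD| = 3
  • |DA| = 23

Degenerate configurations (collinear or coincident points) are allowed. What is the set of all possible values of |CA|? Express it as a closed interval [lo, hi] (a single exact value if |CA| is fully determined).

|AB| ∈ {42}
|AD| ∈ {23}
|CD| ∈ {14}
|BD| ∈ [19, 65]
|AC| ∈ [9, 37]
|BC| ∈ [5, 79]

|CA| ∈ [9, 37]  (≈ [9.0000, 37.0000])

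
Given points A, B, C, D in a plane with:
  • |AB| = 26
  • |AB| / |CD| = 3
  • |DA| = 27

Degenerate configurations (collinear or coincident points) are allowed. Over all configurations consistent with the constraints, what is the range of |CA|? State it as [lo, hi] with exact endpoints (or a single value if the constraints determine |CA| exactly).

|CA| ∈ [55/3, 107/3]  (≈ [18.3333, 35.6667])

|AB| ∈ {26}
|AD| ∈ {27}
|CD| ∈ {26/3}
|BD| ∈ [1, 53]
|AC| ∈ [55/3, 107/3]
|BC| ∈ [0, 185/3]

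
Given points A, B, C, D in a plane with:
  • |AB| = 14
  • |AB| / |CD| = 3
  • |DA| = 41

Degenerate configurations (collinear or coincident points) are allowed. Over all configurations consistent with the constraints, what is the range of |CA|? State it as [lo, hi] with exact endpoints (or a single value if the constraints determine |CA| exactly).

|CA| ∈ [109/3, 137/3]  (≈ [36.3333, 45.6667])

|AB| ∈ {14}
|AD| ∈ {41}
|CD| ∈ {14/3}
|BD| ∈ [27, 55]
|AC| ∈ [109/3, 137/3]
|BC| ∈ [67/3, 179/3]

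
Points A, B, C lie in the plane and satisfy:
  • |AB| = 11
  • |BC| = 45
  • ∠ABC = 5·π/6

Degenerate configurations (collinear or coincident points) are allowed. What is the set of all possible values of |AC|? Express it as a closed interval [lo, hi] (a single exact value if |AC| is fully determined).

|AC| = √(495·√(3) + 2146)  (≈ 54.8030)

|AB| ∈ {11}
|BC| ∈ {45}
|AC| ∈ {√(495·√(3) + 2146)}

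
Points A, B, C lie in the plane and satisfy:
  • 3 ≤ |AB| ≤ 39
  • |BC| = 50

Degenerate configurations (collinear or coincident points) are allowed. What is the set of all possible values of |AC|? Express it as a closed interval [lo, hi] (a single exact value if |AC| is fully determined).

|AC| ∈ [11, 89]  (≈ [11.0000, 89.0000])

|AB| ∈ [3, 39]
|BC| ∈ {50}
|AC| ∈ [11, 89]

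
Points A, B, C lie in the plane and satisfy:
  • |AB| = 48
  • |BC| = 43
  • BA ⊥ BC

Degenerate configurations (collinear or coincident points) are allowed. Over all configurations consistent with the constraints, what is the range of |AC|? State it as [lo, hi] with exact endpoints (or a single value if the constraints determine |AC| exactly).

|AC| = √(4153)  (≈ 64.4438)

|AB| ∈ {48}
|BC| ∈ {43}
|AC| ∈ {√(4153)}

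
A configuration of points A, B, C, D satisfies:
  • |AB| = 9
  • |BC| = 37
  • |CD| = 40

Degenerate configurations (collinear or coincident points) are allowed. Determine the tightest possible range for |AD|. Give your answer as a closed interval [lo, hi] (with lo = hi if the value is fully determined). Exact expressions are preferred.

|AD| ∈ [0, 86]  (≈ [0.0000, 86.0000])

|AB| ∈ {9}
|BC| ∈ {37}
|CD| ∈ {40}
|AC| ∈ [28, 46]
|BD| ∈ [3, 77]
|AD| ∈ [0, 86]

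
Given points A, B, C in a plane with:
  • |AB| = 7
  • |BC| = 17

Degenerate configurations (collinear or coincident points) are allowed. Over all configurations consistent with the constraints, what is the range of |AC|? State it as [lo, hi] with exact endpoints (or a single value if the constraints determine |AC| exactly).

|AB| ∈ {7}
|BC| ∈ {17}
|AC| ∈ [10, 24]

|AC| ∈ [10, 24]  (≈ [10.0000, 24.0000])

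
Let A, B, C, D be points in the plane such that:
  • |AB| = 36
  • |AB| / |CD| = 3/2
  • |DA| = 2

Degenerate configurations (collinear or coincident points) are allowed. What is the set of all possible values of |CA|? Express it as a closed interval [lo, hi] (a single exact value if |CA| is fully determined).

|AB| ∈ {36}
|AD| ∈ {2}
|CD| ∈ {24}
|BD| ∈ [34, 38]
|AC| ∈ [22, 26]
|BC| ∈ [10, 62]

|CA| ∈ [22, 26]  (≈ [22.0000, 26.0000])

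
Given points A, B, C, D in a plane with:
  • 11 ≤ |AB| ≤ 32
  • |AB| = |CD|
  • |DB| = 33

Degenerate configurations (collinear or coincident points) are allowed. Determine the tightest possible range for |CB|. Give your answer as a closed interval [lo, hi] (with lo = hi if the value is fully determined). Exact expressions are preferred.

|AB| ∈ [11, 32]
|BD| ∈ {33}
|CD| ∈ [11, 32]
|AD| ∈ [1, 65]
|BC| ∈ [1, 65]
|AC| ∈ [0, 97]

|CB| ∈ [1, 65]  (≈ [1.0000, 65.0000])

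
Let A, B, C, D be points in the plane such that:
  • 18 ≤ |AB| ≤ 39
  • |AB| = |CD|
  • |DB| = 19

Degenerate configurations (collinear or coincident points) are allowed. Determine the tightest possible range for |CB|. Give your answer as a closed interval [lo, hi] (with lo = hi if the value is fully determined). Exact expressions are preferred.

|AB| ∈ [18, 39]
|BD| ∈ {19}
|CD| ∈ [18, 39]
|AD| ∈ [0, 58]
|BC| ∈ [0, 58]
|AC| ∈ [0, 97]

|CB| ∈ [0, 58]  (≈ [0.0000, 58.0000])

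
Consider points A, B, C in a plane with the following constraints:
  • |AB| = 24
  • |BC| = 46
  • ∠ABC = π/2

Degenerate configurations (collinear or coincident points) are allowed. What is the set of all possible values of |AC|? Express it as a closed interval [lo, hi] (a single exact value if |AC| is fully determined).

|AB| ∈ {24}
|BC| ∈ {46}
|AC| ∈ {2·√(673)}

|AC| = 2·√(673)  (≈ 51.8845)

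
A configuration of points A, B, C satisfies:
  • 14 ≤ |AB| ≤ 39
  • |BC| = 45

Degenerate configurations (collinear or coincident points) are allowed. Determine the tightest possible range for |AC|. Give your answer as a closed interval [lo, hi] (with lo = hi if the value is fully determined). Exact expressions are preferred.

|AC| ∈ [6, 84]  (≈ [6.0000, 84.0000])

|AB| ∈ [14, 39]
|BC| ∈ {45}
|AC| ∈ [6, 84]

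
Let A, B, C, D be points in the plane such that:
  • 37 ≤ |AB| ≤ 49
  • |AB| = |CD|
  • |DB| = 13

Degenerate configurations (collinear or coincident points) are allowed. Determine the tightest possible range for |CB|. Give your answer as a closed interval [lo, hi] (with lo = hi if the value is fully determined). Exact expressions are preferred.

|AB| ∈ [37, 49]
|BD| ∈ {13}
|CD| ∈ [37, 49]
|AD| ∈ [24, 62]
|BC| ∈ [24, 62]
|AC| ∈ [0, 111]

|CB| ∈ [24, 62]  (≈ [24.0000, 62.0000])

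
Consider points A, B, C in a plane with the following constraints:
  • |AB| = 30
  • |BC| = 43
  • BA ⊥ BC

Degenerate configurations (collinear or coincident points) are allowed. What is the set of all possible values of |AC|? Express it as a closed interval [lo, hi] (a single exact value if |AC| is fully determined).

|AB| ∈ {30}
|BC| ∈ {43}
|AC| ∈ {√(2749)}

|AC| = √(2749)  (≈ 52.4309)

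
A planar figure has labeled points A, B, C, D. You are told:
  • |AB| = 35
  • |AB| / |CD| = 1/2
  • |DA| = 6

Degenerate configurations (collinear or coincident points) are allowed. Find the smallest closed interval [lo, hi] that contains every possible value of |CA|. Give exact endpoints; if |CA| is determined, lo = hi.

|AB| ∈ {35}
|AD| ∈ {6}
|CD| ∈ {70}
|BD| ∈ [29, 41]
|AC| ∈ [64, 76]
|BC| ∈ [29, 111]

|CA| ∈ [64, 76]  (≈ [64.0000, 76.0000])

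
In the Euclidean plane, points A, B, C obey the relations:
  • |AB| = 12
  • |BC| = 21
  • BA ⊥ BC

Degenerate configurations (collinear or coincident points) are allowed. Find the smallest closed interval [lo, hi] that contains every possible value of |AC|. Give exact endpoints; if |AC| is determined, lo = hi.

|AB| ∈ {12}
|BC| ∈ {21}
|AC| ∈ {3·√(65)}

|AC| = 3·√(65)  (≈ 24.1868)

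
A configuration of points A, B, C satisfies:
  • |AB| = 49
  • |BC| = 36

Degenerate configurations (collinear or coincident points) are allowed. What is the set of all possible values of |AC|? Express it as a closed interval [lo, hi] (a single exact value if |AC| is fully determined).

|AC| ∈ [13, 85]  (≈ [13.0000, 85.0000])

|AB| ∈ {49}
|BC| ∈ {36}
|AC| ∈ [13, 85]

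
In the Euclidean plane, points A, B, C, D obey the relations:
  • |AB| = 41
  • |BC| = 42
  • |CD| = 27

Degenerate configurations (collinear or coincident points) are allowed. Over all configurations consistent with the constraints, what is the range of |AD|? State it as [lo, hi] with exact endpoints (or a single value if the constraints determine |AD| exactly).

|AD| ∈ [0, 110]  (≈ [0.0000, 110.0000])

|AB| ∈ {41}
|BC| ∈ {42}
|CD| ∈ {27}
|AC| ∈ [1, 83]
|BD| ∈ [15, 69]
|AD| ∈ [0, 110]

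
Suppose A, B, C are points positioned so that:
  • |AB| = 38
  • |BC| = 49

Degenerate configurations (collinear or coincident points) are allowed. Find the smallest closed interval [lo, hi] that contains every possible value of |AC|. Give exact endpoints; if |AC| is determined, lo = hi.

|AC| ∈ [11, 87]  (≈ [11.0000, 87.0000])

|AB| ∈ {38}
|BC| ∈ {49}
|AC| ∈ [11, 87]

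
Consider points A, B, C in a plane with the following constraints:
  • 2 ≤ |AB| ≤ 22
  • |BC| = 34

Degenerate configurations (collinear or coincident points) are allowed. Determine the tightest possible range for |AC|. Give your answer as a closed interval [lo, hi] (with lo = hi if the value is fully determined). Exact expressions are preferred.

|AC| ∈ [12, 56]  (≈ [12.0000, 56.0000])

|AB| ∈ [2, 22]
|BC| ∈ {34}
|AC| ∈ [12, 56]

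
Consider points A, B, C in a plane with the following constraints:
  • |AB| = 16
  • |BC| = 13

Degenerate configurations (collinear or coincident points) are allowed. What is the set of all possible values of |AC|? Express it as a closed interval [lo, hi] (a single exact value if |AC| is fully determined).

|AB| ∈ {16}
|BC| ∈ {13}
|AC| ∈ [3, 29]

|AC| ∈ [3, 29]  (≈ [3.0000, 29.0000])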